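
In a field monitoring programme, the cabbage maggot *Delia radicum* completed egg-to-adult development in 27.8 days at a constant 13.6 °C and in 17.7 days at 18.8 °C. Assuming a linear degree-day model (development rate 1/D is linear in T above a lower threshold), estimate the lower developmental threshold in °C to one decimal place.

Linear rate model ⇒ the product D·(T − T_b) is constant across temperatures.
27.8·(13.6 − T_b) = 17.7·(18.8 − T_b)
T_b = (27.8·13.6 − 17.7·18.8) / (27.8 − 17.7) = 45.32 / 10.1 = 4.487 °C ≈ 4.5 °C.

4.5 °C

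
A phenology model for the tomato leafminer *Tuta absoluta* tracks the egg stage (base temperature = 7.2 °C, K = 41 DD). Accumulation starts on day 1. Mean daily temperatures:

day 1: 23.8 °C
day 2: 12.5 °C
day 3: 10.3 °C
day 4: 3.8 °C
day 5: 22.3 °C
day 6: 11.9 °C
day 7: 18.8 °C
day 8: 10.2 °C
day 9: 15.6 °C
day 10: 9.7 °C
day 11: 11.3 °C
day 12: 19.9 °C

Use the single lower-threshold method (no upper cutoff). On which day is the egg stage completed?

day 6

Daily DD above 7.2 °C: 16.6, 5.3, 3.1, 0.0, 15.1, 4.7, 11.6, 3.0, 8.4, 2.5, 4.1, 12.7.
Cumulative: 16.6, 21.9, 25.0, 25.0, 40.1, 44.8, 56.4, 59.4, 67.8, 70.3, 74.4, 87.1.
The total first reaches 41 DD on day 6.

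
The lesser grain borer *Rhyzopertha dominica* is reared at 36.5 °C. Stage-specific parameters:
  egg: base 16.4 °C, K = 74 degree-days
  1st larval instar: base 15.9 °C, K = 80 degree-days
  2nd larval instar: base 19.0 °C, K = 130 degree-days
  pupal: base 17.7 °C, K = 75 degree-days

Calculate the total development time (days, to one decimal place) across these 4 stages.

egg: 74 / (36.5 − 16.4) = 74 / 20.1 = 3.682 d.
1st larval instar: 80 / (36.5 − 15.9) = 80 / 20.6 = 3.883 d.
2nd larval instar: 130 / (36.5 − 19.0) = 130 / 17.5 = 7.429 d.
pupal: 75 / (36.5 − 17.7) = 75 / 18.8 = 3.989 d.
Sum = 18.983 ≈ 19.0 days.

19.0 days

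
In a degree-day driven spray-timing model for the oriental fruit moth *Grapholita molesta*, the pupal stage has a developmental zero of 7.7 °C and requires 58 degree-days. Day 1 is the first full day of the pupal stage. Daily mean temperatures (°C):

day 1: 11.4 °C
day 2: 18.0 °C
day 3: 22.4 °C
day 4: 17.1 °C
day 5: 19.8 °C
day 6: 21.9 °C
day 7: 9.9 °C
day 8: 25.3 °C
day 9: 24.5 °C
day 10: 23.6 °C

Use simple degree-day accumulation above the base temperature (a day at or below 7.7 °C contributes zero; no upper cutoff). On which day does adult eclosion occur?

Daily DD above 7.7 °C: 3.7, 10.3, 14.7, 9.4, 12.1, 14.2, 2.2, 17.6, 16.8, 15.9.
Cumulative: 3.7, 14.0, 28.7, 38.1, 50.2, 64.4, 66.6, 84.2, 101.0, 116.9.
The total first reaches 58 DD on day 6.

day 6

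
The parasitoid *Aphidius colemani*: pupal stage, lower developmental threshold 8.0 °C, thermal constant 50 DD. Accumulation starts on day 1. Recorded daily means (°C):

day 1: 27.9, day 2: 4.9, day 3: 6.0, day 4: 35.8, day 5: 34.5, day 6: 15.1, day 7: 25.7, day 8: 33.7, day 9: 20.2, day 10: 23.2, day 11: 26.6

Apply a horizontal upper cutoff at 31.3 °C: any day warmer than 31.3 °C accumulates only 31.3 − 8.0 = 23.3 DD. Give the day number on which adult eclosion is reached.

Daily DD above 8.0 °C (capped at 23.3): 19.9, 0.0, 0.0, 23.3, 23.3, 7.1, 17.7, 23.3, 12.2, 15.2, 18.6.
Cumulative: 19.9, 19.9, 19.9, 43.2, 66.5, 73.6, 91.3, 114.6, 126.8, 142.0, 160.6.
The total first reaches 50 DD on day 5.

day 5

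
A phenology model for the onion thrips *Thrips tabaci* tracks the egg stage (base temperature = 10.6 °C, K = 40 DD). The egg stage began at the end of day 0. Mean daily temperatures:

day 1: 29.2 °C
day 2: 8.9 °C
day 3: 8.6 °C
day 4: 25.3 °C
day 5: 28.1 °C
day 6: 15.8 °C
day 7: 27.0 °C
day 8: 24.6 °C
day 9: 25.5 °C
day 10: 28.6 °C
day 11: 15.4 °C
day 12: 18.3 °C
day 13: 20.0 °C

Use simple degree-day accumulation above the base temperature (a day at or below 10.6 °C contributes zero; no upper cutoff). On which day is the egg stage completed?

day 5

Daily DD above 10.6 °C: 18.6, 0.0, 0.0, 14.7, 17.5, 5.2, 16.4, 14.0, 14.9, 18.0, 4.8, 7.7, 9.4.
Cumulative: 18.6, 18.6, 18.6, 33.3, 50.8, 56.0, 72.4, 86.4, 101.3, 119.3, 124.1, 131.8, 141.2.
The total first reaches 40 DD on day 5.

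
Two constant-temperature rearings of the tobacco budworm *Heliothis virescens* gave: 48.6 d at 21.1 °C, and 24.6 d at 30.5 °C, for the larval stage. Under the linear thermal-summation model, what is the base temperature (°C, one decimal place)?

11.5 °C

Linear rate model ⇒ the product D·(T − T_b) is constant across temperatures.
48.6·(21.1 − T_b) = 24.6·(30.5 − T_b)
T_b = (48.6·21.1 − 24.6·30.5) / (48.6 − 24.6) = 275.16 / 24.0 = 11.465 °C ≈ 11.5 °C.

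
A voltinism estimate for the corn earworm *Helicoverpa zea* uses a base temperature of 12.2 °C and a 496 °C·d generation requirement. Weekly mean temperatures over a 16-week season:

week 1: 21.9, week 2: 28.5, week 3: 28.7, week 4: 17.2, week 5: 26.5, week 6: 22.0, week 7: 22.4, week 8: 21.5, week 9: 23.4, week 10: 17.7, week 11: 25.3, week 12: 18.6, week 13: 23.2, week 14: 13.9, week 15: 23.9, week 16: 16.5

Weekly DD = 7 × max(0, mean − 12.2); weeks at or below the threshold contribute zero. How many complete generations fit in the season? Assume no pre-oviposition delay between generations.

2 generations

Weekly DD (7 × max(0, T̄ − 12.2)): 67.9, 114.1, 115.5, 35.0, 100.1, 68.6, 71.4, 65.1, 78.4, 38.5, 91.7, 44.8, 77.0, 11.9, 81.9, 30.1.
Season total = 1092.0 DD.
Complete generations = ⌊1092.0 / 496⌋ = 2.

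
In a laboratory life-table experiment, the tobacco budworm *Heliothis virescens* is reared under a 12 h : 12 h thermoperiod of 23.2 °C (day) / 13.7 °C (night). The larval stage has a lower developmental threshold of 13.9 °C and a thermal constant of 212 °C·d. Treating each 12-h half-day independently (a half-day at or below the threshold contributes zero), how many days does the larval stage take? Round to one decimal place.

Day half: max(0, 23.2 − 13.9) × 0.5 = 9.3 × 0.5 = 4.65 DD.
Night half: max(0, 13.7 − 13.9) × 0.5 = 0.0 × 0.5 = 0.00 DD.
Per 24 h: 4.65 DD/day.
Duration = 212 / 4.65 = 45.591 ≈ 45.6 days.

45.6 days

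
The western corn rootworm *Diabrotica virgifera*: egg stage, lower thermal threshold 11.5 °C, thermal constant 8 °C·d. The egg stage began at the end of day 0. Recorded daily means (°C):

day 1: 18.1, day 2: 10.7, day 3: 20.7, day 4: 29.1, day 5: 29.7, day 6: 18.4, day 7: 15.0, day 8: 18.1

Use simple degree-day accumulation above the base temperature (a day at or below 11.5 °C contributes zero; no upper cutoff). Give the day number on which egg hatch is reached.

day 3

Daily DD above 11.5 °C: 6.6, 0.0, 9.2, 17.6, 18.2, 6.9, 3.5, 6.6.
Cumulative: 6.6, 6.6, 15.8, 33.4, 51.6, 58.5, 62.0, 68.6.
The total first reaches 8 DD on day 3.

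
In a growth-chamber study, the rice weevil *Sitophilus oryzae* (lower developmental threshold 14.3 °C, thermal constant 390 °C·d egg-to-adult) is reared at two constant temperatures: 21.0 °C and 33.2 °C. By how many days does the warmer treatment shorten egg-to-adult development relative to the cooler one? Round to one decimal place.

At 21.0 °C: 390 / (21.0 − 14.3) = 390 / 6.7 = 58.209 d.
At 33.2 °C: 390 / (33.2 − 14.3) = 390 / 18.9 = 20.635 d.
Difference = |58.209 − 20.635| = 37.574 ≈ 37.6 days.

37.6 days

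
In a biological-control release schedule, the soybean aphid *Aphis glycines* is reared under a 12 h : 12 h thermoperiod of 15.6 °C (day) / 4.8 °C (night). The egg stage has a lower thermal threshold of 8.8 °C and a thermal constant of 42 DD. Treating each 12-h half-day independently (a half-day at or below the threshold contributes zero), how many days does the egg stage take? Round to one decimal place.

12.4 days

Day half: max(0, 15.6 − 8.8) × 0.5 = 6.8 × 0.5 = 3.40 DD.
Night half: max(0, 4.8 − 8.8) × 0.5 = 0.0 × 0.5 = 0.00 DD.
Per 24 h: 3.40 DD/day.
Duration = 42 / 3.40 = 12.353 ≈ 12.4 days.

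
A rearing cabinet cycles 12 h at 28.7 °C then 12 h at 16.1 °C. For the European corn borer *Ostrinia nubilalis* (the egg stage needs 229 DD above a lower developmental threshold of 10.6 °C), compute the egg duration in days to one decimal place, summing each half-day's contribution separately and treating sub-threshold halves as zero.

19.4 days

Day half: max(0, 28.7 − 10.6) × 0.5 = 18.1 × 0.5 = 9.05 DD.
Night half: max(0, 16.1 − 10.6) × 0.5 = 5.5 × 0.5 = 2.75 DD.
Per 24 h: 11.80 DD/day.
Duration = 229 / 11.80 = 19.407 ≈ 19.4 days.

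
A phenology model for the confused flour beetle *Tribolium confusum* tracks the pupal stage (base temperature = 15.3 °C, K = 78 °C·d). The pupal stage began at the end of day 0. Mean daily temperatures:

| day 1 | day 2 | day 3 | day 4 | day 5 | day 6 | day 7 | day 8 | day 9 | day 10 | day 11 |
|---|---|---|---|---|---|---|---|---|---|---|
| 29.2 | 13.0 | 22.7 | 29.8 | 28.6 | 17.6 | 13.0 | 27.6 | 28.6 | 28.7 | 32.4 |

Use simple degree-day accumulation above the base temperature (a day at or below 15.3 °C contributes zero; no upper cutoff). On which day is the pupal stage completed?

Daily DD above 15.3 °C: 13.9, 0.0, 7.4, 14.5, 13.3, 2.3, 0.0, 12.3, 13.3, 13.4, 17.1.
Cumulative: 13.9, 13.9, 21.3, 35.8, 49.1, 51.4, 51.4, 63.7, 77.0, 90.4, 107.5.
The total first reaches 78 DD on day 10.

day 10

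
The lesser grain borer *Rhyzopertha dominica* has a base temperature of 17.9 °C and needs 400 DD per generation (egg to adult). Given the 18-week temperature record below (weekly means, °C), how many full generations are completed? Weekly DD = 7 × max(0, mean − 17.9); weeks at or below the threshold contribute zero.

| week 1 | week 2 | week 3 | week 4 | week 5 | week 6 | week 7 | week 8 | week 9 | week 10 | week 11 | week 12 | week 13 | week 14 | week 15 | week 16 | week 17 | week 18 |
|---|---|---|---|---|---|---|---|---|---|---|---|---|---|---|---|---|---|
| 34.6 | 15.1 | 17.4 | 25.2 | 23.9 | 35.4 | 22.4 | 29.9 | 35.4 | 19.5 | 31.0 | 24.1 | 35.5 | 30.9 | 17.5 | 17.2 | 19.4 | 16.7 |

Weekly DD (7 × max(0, T̄ − 17.9)): 116.9, 0.0, 0.0, 51.1, 42.0, 122.5, 31.5, 84.0, 122.5, 11.2, 91.7, 43.4, 123.2, 91.0, 0.0, 0.0, 10.5, 0.0.
Season total = 941.5 DD.
Complete generations = ⌊941.5 / 400⌋ = 2.

2 generations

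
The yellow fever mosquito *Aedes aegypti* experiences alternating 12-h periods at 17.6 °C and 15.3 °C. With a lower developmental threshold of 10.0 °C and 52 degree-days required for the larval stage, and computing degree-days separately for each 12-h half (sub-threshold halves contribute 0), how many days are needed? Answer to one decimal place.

Day half: max(0, 17.6 − 10.0) × 0.5 = 7.6 × 0.5 = 3.80 DD.
Night half: max(0, 15.3 − 10.0) × 0.5 = 5.3 × 0.5 = 2.65 DD.
Per 24 h: 6.45 DD/day.
Duration = 52 / 6.45 = 8.062 ≈ 8.1 days.

8.1 days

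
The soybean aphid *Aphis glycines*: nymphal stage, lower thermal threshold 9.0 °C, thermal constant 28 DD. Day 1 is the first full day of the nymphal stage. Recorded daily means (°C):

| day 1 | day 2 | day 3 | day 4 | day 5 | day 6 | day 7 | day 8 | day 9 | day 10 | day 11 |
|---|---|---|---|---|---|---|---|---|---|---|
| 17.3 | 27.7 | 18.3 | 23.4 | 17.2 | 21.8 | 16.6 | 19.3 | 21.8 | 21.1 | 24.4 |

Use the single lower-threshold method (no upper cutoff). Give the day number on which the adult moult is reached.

day 3

Daily DD above 9.0 °C: 8.3, 18.7, 9.3, 14.4, 8.2, 12.8, 7.6, 10.3, 12.8, 12.1, 15.4.
Cumulative: 8.3, 27.0, 36.3, 50.7, 58.9, 71.7, 79.3, 89.6, 102.4, 114.5, 129.9.
The total first reaches 28 DD on day 3.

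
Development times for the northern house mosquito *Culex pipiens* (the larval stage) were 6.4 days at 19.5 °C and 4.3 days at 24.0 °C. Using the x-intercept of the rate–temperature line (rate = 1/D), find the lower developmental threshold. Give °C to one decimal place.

Under the model K = D·(T − T_b), so D₁·(T₁ − T_b) = D₂·(T₂ − T_b).
6.4·(19.5 − T_b) = 4.3·(24.0 − T_b)
T_b = (6.4·19.5 − 4.3·24.0) / (6.4 − 4.3) = 21.60 / 2.1 = 10.286 °C ≈ 10.3 °C.

10.3 °C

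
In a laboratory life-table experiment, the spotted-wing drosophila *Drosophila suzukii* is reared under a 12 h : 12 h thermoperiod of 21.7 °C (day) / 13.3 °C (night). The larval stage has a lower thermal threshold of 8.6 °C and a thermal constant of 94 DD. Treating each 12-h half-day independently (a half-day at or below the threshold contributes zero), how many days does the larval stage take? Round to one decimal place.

Day half: max(0, 21.7 − 8.6) × 0.5 = 13.1 × 0.5 = 6.55 DD.
Night half: max(0, 13.3 − 8.6) × 0.5 = 4.7 × 0.5 = 2.35 DD.
Per 24 h: 8.90 DD/day.
Duration = 94 / 8.90 = 10.562 ≈ 10.6 days.

10.6 days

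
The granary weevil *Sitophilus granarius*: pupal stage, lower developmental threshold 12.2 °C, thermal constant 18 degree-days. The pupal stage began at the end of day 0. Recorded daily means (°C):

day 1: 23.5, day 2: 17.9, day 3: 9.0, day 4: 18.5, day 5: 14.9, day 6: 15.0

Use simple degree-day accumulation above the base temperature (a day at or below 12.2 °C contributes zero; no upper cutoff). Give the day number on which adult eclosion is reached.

Daily DD above 12.2 °C: 11.3, 5.7, 0.0, 6.3, 2.7, 2.8.
Cumulative: 11.3, 17.0, 17.0, 23.3, 26.0, 28.8.
The total first reaches 18 DD on day 4.

day 4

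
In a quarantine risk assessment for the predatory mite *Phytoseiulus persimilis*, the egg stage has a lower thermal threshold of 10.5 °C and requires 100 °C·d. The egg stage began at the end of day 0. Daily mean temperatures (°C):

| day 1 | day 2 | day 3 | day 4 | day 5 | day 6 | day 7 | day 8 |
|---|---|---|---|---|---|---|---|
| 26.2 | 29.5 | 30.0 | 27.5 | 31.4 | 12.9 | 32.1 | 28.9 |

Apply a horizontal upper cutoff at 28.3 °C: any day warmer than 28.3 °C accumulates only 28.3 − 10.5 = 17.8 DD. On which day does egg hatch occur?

Daily DD above 10.5 °C (capped at 17.8): 15.7, 17.8, 17.8, 17.0, 17.8, 2.4, 17.8, 17.8.
Cumulative: 15.7, 33.5, 51.3, 68.3, 86.1, 88.5, 106.3, 124.1.
The total first reaches 100 DD on day 7.

day 7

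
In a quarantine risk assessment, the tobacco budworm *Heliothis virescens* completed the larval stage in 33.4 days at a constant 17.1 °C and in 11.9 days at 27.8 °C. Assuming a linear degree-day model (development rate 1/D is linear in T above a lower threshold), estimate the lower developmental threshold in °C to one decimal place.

Equal thermal constants: D₁(T₁ − T_b) = D₂(T₂ − T_b).
33.4·(17.1 − T_b) = 11.9·(27.8 − T_b)
T_b = (33.4·17.1 − 11.9·27.8) / (33.4 − 11.9) = 240.32 / 21.5 = 11.178 °C ≈ 11.2 °C.

11.2 °C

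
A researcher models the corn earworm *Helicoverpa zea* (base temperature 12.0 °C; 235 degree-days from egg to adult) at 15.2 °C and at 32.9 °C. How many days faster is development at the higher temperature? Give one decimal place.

62.2 days

At 15.2 °C: 235 / (15.2 − 12.0) = 235 / 3.2 = 73.438 d.
At 32.9 °C: 235 / (32.9 − 12.0) = 235 / 20.9 = 11.244 d.
Difference = |73.438 − 11.244| = 62.193 ≈ 62.2 days.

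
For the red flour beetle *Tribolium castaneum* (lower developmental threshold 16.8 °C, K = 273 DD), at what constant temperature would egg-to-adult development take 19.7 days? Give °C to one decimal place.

30.7 °C

Required daily accumulation = 273 / 19.7 = 13.858 DD/day.
T = T_base + 13.858 = 16.8 + 13.858 = 30.658 ≈ 30.7 °C.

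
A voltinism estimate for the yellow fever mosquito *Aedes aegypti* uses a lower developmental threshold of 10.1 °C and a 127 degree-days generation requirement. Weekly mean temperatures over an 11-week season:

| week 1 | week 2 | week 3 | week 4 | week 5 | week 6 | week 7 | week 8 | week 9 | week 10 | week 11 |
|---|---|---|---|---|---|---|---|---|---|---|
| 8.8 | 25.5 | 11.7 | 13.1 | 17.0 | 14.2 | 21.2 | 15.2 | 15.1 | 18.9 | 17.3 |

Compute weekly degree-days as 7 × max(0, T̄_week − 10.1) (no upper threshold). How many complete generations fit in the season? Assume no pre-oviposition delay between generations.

Weekly DD (7 × max(0, T̄ − 10.1)): 0.0, 107.8, 11.2, 21.0, 48.3, 28.7, 77.7, 35.7, 35.0, 61.6, 50.4.
Season total = 477.4 DD.
Complete generations = ⌊477.4 / 127⌋ = 3.

3 generations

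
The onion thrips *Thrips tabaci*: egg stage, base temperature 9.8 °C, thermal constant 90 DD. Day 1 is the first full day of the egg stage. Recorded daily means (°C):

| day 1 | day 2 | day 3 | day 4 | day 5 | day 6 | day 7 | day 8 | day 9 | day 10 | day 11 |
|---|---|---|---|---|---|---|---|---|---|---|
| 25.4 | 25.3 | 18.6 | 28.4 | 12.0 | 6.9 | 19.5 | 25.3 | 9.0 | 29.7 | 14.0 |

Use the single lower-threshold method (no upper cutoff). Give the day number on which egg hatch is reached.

Daily DD above 9.8 °C: 15.6, 15.5, 8.8, 18.6, 2.2, 0.0, 9.7, 15.5, 0.0, 19.9, 4.2.
Cumulative: 15.6, 31.1, 39.9, 58.5, 60.7, 60.7, 70.4, 85.9, 85.9, 105.8, 110.0.
The total first reaches 90 DD on day 10.

day 10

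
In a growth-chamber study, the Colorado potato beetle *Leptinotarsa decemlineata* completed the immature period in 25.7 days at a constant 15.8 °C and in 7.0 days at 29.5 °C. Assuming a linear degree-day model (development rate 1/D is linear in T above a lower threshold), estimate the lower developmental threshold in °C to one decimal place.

Linear rate model ⇒ the product D·(T − T_b) is constant across temperatures.
25.7·(15.8 − T_b) = 7.0·(29.5 − T_b)
T_b = (25.7·15.8 − 7.0·29.5) / (25.7 − 7.0) = 199.56 / 18.7 = 10.672 °C ≈ 10.7 °C.

10.7 °C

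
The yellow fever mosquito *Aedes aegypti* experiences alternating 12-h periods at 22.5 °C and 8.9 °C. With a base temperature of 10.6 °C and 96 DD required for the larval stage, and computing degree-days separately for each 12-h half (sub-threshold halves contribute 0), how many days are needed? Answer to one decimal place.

16.1 days

Day half: max(0, 22.5 − 10.6) × 0.5 = 11.9 × 0.5 = 5.95 DD.
Night half: max(0, 8.9 − 10.6) × 0.5 = 0.0 × 0.5 = 0.00 DD.
Per 24 h: 5.95 DD/day.
Duration = 96 / 5.95 = 16.134 ≈ 16.1 days.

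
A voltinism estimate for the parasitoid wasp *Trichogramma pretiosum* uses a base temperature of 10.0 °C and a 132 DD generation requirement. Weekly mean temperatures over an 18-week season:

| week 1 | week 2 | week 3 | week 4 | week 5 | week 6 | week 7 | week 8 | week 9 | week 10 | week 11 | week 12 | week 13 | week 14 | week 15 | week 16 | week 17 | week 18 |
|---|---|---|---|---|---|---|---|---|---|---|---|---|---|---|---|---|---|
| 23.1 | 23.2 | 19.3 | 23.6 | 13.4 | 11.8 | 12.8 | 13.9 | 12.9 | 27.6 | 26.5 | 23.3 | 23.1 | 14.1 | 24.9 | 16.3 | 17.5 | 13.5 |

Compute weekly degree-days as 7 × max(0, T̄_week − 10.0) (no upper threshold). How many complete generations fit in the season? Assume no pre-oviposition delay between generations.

8 generations

Weekly DD (7 × max(0, T̄ − 10.0)): 91.7, 92.4, 65.1, 95.2, 23.8, 12.6, 19.6, 27.3, 20.3, 123.2, 115.5, 93.1, 91.7, 28.7, 104.3, 44.1, 52.5, 24.5.
Season total = 1125.6 DD.
Complete generations = ⌊1125.6 / 132⌋ = 8.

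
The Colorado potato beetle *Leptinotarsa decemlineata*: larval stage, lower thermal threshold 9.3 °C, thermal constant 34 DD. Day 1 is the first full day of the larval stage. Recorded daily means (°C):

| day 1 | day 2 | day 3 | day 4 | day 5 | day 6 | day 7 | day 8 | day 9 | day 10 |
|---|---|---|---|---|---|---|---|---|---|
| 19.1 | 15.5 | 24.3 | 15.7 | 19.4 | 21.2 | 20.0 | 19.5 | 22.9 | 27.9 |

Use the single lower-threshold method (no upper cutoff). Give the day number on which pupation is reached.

day 4

Daily DD above 9.3 °C: 9.8, 6.2, 15.0, 6.4, 10.1, 11.9, 10.7, 10.2, 13.6, 18.6.
Cumulative: 9.8, 16.0, 31.0, 37.4, 47.5, 59.4, 70.1, 80.3, 93.9, 112.5.
The total first reaches 34 DD on day 4.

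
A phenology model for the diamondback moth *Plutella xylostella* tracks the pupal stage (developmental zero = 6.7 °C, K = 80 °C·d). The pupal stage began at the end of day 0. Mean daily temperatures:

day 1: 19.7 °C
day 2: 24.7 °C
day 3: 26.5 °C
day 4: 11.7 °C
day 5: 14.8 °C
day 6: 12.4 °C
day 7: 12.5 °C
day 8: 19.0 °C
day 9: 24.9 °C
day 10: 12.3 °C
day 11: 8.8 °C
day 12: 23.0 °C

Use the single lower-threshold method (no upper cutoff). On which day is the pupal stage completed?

Daily DD above 6.7 °C: 13.0, 18.0, 19.8, 5.0, 8.1, 5.7, 5.8, 12.3, 18.2, 5.6, 2.1, 16.3.
Cumulative: 13.0, 31.0, 50.8, 55.8, 63.9, 69.6, 75.4, 87.7, 105.9, 111.5, 113.6, 129.9.
The total first reaches 80 DD on day 8.

day 8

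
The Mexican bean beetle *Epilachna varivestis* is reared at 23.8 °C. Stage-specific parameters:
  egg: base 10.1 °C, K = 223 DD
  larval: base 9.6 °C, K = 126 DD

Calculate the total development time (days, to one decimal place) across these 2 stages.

egg: 223 / (23.8 − 10.1) = 223 / 13.7 = 16.277 d.
larval: 126 / (23.8 − 9.6) = 126 / 14.2 = 8.873 d.
Sum = 25.151 ≈ 25.2 days.

25.2 days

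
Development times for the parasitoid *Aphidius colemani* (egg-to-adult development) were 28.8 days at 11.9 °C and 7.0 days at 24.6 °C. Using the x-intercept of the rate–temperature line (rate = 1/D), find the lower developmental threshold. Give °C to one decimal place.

Linear rate model ⇒ the product D·(T − T_b) is constant across temperatures.
28.8·(11.9 − T_b) = 7.0·(24.6 − T_b)
T_b = (28.8·11.9 − 7.0·24.6) / (28.8 − 7.0) = 170.52 / 21.8 = 7.822 °C ≈ 7.8 °C.

7.8 °C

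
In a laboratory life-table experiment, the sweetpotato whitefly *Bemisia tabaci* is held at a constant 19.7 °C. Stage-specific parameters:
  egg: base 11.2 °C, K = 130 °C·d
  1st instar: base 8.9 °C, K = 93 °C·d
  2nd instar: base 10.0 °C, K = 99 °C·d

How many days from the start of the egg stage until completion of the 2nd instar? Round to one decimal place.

egg: 130 / (19.7 − 11.2) = 130 / 8.5 = 15.294 d.
1st instar: 93 / (19.7 − 8.9) = 93 / 10.8 = 8.611 d.
2nd instar: 99 / (19.7 − 10.0) = 99 / 9.7 = 10.206 d.
Sum = 34.111 ≈ 34.1 days.

34.1 days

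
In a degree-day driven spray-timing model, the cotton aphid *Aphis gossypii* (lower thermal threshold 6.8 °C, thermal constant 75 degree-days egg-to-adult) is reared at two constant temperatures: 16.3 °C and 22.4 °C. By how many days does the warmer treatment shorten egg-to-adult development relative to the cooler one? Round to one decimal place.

3.1 days

At 16.3 °C: 75 / (16.3 − 6.8) = 75 / 9.5 = 7.895 d.
At 22.4 °C: 75 / (22.4 − 6.8) = 75 / 15.6 = 4.808 d.
Difference = |7.895 − 4.808| = 3.087 ≈ 3.1 days.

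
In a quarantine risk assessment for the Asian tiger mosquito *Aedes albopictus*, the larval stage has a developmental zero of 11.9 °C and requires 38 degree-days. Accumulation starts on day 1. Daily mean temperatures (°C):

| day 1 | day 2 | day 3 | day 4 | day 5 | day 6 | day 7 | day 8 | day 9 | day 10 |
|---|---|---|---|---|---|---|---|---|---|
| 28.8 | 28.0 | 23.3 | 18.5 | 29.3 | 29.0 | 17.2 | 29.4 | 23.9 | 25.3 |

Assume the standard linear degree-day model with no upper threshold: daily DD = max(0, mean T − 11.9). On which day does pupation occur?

Daily DD above 11.9 °C: 16.9, 16.1, 11.4, 6.6, 17.4, 17.1, 5.3, 17.5, 12.0, 13.4.
Cumulative: 16.9, 33.0, 44.4, 51.0, 68.4, 85.5, 90.8, 108.3, 120.3, 133.7.
The total first reaches 38 DD on day 3.

day 3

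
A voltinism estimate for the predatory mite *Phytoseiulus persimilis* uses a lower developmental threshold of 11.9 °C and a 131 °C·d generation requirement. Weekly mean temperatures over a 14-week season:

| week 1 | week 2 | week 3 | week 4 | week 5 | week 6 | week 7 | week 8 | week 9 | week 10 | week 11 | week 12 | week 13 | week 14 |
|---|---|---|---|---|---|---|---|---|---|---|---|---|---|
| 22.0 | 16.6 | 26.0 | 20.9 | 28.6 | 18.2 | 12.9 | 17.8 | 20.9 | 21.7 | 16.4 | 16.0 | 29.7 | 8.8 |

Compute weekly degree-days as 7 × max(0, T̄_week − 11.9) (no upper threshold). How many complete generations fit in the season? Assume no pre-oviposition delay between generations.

Weekly DD (7 × max(0, T̄ − 11.9)): 70.7, 32.9, 98.7, 63.0, 116.9, 44.1, 7.0, 41.3, 63.0, 68.6, 31.5, 28.7, 124.6, 0.0.
Season total = 791.0 DD.
Complete generations = ⌊791.0 / 131⌋ = 6.

6 generations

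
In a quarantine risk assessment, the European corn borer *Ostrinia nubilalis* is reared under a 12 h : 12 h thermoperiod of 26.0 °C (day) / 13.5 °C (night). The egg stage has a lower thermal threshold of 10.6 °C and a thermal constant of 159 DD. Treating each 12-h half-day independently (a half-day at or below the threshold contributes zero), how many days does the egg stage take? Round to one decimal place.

Day half: max(0, 26.0 − 10.6) × 0.5 = 15.4 × 0.5 = 7.70 DD.
Night half: max(0, 13.5 − 10.6) × 0.5 = 2.9 × 0.5 = 1.45 DD.
Per 24 h: 9.15 DD/day.
Duration = 159 / 9.15 = 17.377 ≈ 17.4 days.

17.4 days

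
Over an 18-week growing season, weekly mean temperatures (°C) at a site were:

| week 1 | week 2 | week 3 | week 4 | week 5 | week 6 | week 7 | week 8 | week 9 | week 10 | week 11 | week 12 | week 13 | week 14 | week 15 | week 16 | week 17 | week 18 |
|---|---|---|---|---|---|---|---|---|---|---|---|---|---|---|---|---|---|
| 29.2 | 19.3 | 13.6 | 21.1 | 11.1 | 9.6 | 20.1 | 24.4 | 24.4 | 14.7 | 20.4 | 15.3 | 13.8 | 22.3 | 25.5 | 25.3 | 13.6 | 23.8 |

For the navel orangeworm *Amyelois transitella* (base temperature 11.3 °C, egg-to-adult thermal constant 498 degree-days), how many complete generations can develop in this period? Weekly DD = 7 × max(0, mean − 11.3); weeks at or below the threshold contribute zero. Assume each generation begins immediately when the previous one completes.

2 generations

Weekly DD (7 × max(0, T̄ − 11.3)): 125.3, 56.0, 16.1, 68.6, 0.0, 0.0, 61.6, 91.7, 91.7, 23.8, 63.7, 28.0, 17.5, 77.0, 99.4, 98.0, 16.1, 87.5.
Season total = 1022.0 DD.
Complete generations = ⌊1022.0 / 498⌋ = 2.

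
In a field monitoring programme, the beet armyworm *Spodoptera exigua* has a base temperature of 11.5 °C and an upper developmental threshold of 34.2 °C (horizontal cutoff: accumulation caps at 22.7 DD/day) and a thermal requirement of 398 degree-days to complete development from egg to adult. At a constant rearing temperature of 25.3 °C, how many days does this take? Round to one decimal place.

28.8 days

Daily accumulation = 25.3 − 11.5 = 13.8 DD/day.
Duration = 398 / 13.8 = 28.841 ≈ 28.8 days.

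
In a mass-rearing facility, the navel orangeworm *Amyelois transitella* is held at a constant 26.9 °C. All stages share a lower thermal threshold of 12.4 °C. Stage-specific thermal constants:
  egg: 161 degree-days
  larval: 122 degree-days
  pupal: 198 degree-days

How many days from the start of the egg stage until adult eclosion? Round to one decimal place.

Daily accumulation at 26.9 °C = 26.9 − 12.4 = 14.5 DD/day.
Total K = 161 + 122 + 198 = 481 DD.
Total duration = 481 / 14.5 = 33.172 ≈ 33.2 days.

33.2 days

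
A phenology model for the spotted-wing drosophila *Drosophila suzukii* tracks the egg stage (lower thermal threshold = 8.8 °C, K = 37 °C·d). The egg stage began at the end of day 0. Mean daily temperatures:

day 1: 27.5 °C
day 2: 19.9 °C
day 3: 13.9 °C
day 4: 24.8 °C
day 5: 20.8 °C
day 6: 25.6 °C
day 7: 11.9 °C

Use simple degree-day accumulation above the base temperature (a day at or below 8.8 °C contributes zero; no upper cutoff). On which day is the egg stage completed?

day 4

Daily DD above 8.8 °C: 18.7, 11.1, 5.1, 16.0, 12.0, 16.8, 3.1.
Cumulative: 18.7, 29.8, 34.9, 50.9, 62.9, 79.7, 82.8.
The total first reaches 37 DD on day 4.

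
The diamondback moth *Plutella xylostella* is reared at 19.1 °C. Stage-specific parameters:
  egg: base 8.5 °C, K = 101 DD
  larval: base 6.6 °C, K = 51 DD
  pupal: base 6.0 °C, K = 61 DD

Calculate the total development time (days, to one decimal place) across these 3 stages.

18.3 days

egg: 101 / (19.1 − 8.5) = 101 / 10.6 = 9.528 d.
larval: 51 / (19.1 − 6.6) = 51 / 12.5 = 4.080 d.
pupal: 61 / (19.1 − 6.0) = 61 / 13.1 = 4.656 d.
Sum = 18.265 ≈ 18.3 days.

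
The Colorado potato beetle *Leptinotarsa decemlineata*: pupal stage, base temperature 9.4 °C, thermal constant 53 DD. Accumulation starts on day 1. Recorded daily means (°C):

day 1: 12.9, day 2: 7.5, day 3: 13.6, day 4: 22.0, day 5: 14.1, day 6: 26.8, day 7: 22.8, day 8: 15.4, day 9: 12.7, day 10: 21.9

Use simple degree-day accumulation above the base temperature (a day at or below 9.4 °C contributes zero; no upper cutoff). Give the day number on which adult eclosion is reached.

Daily DD above 9.4 °C: 3.5, 0.0, 4.2, 12.6, 4.7, 17.4, 13.4, 6.0, 3.3, 12.5.
Cumulative: 3.5, 3.5, 7.7, 20.3, 25.0, 42.4, 55.8, 61.8, 65.1, 77.6.
The total first reaches 53 DD on day 7.

day 7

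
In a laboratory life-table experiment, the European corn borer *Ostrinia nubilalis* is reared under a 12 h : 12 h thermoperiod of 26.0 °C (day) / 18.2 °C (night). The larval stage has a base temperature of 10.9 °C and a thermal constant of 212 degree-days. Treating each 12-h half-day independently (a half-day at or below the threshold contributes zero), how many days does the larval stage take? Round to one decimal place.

18.9 days

Day half: max(0, 26.0 − 10.9) × 0.5 = 15.1 × 0.5 = 7.55 DD.
Night half: max(0, 18.2 − 10.9) × 0.5 = 7.3 × 0.5 = 3.65 DD.
Per 24 h: 11.20 DD/day.
Duration = 212 / 11.20 = 18.929 ≈ 18.9 days.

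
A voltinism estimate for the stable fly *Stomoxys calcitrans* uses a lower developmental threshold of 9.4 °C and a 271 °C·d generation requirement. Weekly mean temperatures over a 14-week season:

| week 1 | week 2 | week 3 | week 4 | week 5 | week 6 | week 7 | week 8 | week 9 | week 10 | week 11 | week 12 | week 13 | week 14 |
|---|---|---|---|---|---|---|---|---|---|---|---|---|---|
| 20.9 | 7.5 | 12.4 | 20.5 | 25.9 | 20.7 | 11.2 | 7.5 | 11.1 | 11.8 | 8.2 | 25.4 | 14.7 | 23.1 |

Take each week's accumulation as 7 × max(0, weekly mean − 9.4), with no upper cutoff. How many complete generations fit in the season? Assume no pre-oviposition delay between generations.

Weekly DD (7 × max(0, T̄ − 9.4)): 80.5, 0.0, 21.0, 77.7, 115.5, 79.1, 12.6, 0.0, 11.9, 16.8, 0.0, 112.0, 37.1, 95.9.
Season total = 660.1 DD.
Complete generations = ⌊660.1 / 271⌋ = 2.

2 generations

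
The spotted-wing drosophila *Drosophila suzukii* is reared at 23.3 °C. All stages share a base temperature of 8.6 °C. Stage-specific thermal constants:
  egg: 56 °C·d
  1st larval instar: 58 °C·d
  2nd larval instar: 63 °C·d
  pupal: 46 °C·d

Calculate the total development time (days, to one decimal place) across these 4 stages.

15.2 days

Daily accumulation at 23.3 °C = 23.3 − 8.6 = 14.7 DD/day.
Total K = 56 + 58 + 63 + 46 = 223 DD.
Total duration = 223 / 14.7 = 15.170 ≈ 15.2 days.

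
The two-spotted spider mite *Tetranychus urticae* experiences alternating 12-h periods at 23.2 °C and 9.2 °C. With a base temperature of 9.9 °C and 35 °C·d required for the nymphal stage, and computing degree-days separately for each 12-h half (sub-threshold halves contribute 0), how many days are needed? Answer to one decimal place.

Day half: max(0, 23.2 − 9.9) × 0.5 = 13.3 × 0.5 = 6.65 DD.
Night half: max(0, 9.2 − 9.9) × 0.5 = 0.0 × 0.5 = 0.00 DD.
Per 24 h: 6.65 DD/day.
Duration = 35 / 6.65 = 5.263 ≈ 5.3 days.

5.3 days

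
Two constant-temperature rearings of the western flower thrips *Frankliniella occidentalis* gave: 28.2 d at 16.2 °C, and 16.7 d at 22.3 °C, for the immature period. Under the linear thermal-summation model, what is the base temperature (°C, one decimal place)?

7.3 °C

Equal thermal constants: D₁(T₁ − T_b) = D₂(T₂ − T_b).
28.2·(16.2 − T_b) = 16.7·(22.3 − T_b)
T_b = (28.2·16.2 − 16.7·22.3) / (28.2 − 16.7) = 84.43 / 11.5 = 7.342 °C ≈ 7.3 °C.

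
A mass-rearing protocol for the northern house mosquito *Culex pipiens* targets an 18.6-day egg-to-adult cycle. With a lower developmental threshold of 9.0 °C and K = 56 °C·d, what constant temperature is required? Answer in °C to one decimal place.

12.0 °C

Required daily accumulation = 56 / 18.6 = 3.011 DD/day.
T = T_base + 3.011 = 9.0 + 3.011 = 12.011 ≈ 12.0 °C.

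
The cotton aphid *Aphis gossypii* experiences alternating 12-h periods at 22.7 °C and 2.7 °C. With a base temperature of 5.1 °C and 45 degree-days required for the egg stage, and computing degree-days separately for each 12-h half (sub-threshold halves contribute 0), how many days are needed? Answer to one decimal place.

5.1 days

Day half: max(0, 22.7 − 5.1) × 0.5 = 17.6 × 0.5 = 8.80 DD.
Night half: max(0, 2.7 − 5.1) × 0.5 = 0.0 × 0.5 = 0.00 DD.
Per 24 h: 8.80 DD/day.
Duration = 45 / 8.80 = 5.114 ≈ 5.1 days.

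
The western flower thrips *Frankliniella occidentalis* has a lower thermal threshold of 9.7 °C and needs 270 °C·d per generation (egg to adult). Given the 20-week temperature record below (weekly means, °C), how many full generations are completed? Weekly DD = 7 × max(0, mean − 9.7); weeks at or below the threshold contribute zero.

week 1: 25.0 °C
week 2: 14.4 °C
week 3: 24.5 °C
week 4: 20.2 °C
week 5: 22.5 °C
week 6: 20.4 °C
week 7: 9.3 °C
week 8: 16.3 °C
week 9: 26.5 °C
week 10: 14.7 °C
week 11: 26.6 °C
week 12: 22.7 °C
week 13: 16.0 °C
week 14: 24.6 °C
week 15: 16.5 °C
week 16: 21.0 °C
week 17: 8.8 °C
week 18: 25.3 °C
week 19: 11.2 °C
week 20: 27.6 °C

5 generations

Weekly DD (7 × max(0, T̄ − 9.7)): 107.1, 32.9, 103.6, 73.5, 89.6, 74.9, 0.0, 46.2, 117.6, 35.0, 118.3, 91.0, 44.1, 104.3, 47.6, 79.1, 0.0, 109.2, 10.5, 125.3.
Season total = 1409.8 DD.
Complete generations = ⌊1409.8 / 270⌋ = 5.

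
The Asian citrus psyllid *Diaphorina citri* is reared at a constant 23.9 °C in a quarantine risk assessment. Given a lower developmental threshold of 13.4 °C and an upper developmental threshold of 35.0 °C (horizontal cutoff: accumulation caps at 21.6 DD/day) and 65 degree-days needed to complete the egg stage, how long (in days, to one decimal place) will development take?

Daily accumulation = 23.9 − 13.4 = 10.5 DD/day.
Duration = 65 / 10.5 = 6.190 ≈ 6.2 days.

6.2 days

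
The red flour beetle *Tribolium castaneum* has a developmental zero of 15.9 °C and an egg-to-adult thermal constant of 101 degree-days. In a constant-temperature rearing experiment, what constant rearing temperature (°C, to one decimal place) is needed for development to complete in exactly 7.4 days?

Required daily accumulation = 101 / 7.4 = 13.649 DD/day.
T = T_base + 13.649 = 15.9 + 13.649 = 29.549 ≈ 29.5 °C.

29.5 °C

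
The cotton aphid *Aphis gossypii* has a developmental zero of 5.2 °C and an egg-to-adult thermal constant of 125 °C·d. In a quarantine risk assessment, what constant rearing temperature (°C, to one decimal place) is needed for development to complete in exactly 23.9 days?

Required daily accumulation = 125 / 23.9 = 5.230 DD/day.
T = T_base + 5.230 = 5.2 + 5.230 = 10.430 ≈ 10.4 °C.

10.4 °C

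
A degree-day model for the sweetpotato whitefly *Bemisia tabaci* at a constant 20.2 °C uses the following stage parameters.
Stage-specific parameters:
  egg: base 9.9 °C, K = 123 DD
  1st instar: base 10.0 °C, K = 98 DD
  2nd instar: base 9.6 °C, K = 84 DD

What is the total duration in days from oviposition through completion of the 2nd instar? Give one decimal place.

egg: 123 / (20.2 − 9.9) = 123 / 10.3 = 11.942 d.
1st instar: 98 / (20.2 − 10.0) = 98 / 10.2 = 9.608 d.
2nd instar: 84 / (20.2 − 9.6) = 84 / 10.6 = 7.925 d.
Sum = 29.474 ≈ 29.5 days.

29.5 days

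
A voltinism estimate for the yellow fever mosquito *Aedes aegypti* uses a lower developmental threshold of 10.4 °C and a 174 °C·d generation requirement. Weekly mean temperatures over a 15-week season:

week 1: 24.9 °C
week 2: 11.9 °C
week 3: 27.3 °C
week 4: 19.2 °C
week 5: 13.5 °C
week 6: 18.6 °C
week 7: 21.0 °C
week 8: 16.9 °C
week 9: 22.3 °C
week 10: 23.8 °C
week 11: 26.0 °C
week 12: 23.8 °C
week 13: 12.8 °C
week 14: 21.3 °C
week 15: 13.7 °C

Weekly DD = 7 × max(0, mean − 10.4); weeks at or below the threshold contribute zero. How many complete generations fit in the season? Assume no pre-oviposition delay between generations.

Weekly DD (7 × max(0, T̄ − 10.4)): 101.5, 10.5, 118.3, 61.6, 21.7, 57.4, 74.2, 45.5, 83.3, 93.8, 109.2, 93.8, 16.8, 76.3, 23.1.
Season total = 987.0 DD.
Complete generations = ⌊987.0 / 174⌋ = 5.

5 generations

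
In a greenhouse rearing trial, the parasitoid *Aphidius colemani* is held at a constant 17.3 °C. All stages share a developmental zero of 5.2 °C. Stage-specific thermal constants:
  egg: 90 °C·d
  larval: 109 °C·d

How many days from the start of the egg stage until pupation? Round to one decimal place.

16.4 days

Daily accumulation at 17.3 °C = 17.3 − 5.2 = 12.1 DD/day.
Total K = 90 + 109 = 199 DD.
Total duration = 199 / 12.1 = 16.446 ≈ 16.4 days.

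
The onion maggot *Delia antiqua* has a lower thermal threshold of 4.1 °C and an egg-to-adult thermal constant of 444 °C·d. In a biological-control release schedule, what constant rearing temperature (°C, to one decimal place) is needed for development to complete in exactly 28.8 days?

Required daily accumulation = 444 / 28.8 = 15.417 DD/day.
T = T_base + 15.417 = 4.1 + 15.417 = 19.517 ≈ 19.5 °C.

19.5 °C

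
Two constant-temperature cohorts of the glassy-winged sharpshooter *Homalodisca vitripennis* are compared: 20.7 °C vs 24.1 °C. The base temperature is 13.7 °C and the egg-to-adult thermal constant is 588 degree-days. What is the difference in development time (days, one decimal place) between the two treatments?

27.5 days

At 20.7 °C: 588 / (20.7 − 13.7) = 588 / 7.0 = 84.000 d.
At 24.1 °C: 588 / (24.1 − 13.7) = 588 / 10.4 = 56.538 d.
Difference = |84.000 − 56.538| = 27.462 ≈ 27.5 days.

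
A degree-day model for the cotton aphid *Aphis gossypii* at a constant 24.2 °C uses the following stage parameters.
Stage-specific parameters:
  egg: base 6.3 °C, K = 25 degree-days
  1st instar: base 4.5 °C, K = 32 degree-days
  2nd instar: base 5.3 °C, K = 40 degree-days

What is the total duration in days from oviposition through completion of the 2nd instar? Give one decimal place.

egg: 25 / (24.2 − 6.3) = 25 / 17.9 = 1.397 d.
1st instar: 32 / (24.2 − 4.5) = 32 / 19.7 = 1.624 d.
2nd instar: 40 / (24.2 − 5.3) = 40 / 18.9 = 2.116 d.
Sum = 5.137 ≈ 5.1 days.

5.1 days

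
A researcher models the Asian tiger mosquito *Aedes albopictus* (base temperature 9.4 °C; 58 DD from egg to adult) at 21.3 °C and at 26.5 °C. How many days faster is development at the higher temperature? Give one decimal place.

1.5 days

At 21.3 °C: 58 / (21.3 − 9.4) = 58 / 11.9 = 4.874 d.
At 26.5 °C: 58 / (26.5 − 9.4) = 58 / 17.1 = 3.392 d.
Difference = |4.874 − 3.392| = 1.482 ≈ 1.5 days.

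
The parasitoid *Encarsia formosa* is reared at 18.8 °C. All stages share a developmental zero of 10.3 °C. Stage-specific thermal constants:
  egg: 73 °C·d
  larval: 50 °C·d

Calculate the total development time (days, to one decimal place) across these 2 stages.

14.5 days

Daily accumulation at 18.8 °C = 18.8 − 10.3 = 8.5 DD/day.
Total K = 73 + 50 = 123 DD.
Total duration = 123 / 8.5 = 14.471 ≈ 14.5 days.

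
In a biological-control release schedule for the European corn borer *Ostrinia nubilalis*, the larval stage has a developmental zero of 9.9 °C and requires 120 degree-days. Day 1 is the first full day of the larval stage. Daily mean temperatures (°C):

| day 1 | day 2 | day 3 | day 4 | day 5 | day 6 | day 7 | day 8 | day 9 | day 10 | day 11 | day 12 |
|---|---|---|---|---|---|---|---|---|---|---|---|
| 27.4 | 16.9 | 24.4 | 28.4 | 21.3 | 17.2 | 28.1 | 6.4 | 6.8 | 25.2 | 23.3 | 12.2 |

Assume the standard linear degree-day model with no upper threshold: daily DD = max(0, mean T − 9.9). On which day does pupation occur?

day 11

Daily DD above 9.9 °C: 17.5, 7.0, 14.5, 18.5, 11.4, 7.3, 18.2, 0.0, 0.0, 15.3, 13.4, 2.3.
Cumulative: 17.5, 24.5, 39.0, 57.5, 68.9, 76.2, 94.4, 94.4, 94.4, 109.7, 123.1, 125.4.
The total first reaches 120 DD on day 11.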